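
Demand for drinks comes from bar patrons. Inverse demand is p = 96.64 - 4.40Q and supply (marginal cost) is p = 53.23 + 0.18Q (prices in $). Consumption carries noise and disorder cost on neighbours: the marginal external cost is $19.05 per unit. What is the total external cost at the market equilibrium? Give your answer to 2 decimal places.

Market equilibrium (private): 53.23 + 0.18Q = 96.64 - 4.40Q → Q_m = 9.4782.
Total external cost = MEC × Q_m = 19.05 × 9.4782 = 180.5597.

$180.56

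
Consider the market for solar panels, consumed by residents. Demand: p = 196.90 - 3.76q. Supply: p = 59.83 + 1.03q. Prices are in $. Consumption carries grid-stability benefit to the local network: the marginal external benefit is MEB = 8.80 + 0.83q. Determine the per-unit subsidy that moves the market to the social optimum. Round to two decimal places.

Social marginal benefit = demand + MEB = 205.70 - 2.93q.
Set SMB = MC: 205.70 - 2.93q = 59.83 + 1.03q → q* = 36.8359.
The Pigouvian subsidy equals MEB at q*: 8.80 + 0.83×36.8359 = 39.3738.

subsidy = $39.37 per unit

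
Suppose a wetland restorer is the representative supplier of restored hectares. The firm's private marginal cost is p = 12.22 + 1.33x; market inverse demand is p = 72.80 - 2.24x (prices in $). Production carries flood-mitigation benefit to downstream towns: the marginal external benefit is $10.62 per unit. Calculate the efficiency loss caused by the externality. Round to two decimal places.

Market equilibrium (private): 12.22 + 1.33x = 72.80 - 2.24x → x_m = 16.9692.
Social marginal cost = private MC − MEB = 1.60 + 1.33x.
Set SMC = demand: 1.60 + 1.33x = 72.80 - 2.24x → x* = 19.9440.
Height of the DWL triangle at x_m is demand(x_m) − SMC(x_m) = MEB(x_m) = 10.6200.
DWL = ½ × 2.9748 × 10.6200 = 15.7962.

DWL = $15.80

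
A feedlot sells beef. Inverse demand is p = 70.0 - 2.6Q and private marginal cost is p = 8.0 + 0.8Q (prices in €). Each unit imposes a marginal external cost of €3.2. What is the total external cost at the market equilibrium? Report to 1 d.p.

€58.4

Market equilibrium (private): 8.0 + 0.8Q = 70.0 - 2.6Q → Q_m = 18.2353.
Total external cost = MEC × Q_m = 3.2 × 18.2353 = 58.3530.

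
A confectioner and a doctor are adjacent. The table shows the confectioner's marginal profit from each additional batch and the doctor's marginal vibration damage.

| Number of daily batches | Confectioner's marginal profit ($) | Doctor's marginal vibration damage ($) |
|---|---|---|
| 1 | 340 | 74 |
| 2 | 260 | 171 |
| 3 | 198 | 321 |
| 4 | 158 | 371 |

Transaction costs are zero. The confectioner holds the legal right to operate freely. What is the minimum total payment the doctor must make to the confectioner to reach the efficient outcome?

Left alone the confectioner would choose level 4 (marginal profit stays positive).
Efficient level: k* = 2 (marginal profit ≥ marginal vibration damage through 2).
The doctor must at least cover the confectioner's forgone profit from cutting 4→2: 198 + 158 = 356.

$356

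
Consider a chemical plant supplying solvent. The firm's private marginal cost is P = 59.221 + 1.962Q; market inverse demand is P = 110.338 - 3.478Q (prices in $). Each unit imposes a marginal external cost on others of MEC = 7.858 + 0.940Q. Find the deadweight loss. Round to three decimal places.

DWL = $21.832

Market equilibrium (private): 59.221 + 1.962Q = 110.338 - 3.478Q → Q_m = 9.3965.
Social marginal cost = private MC + MEC = 67.079 + 2.902Q.
Set SMC = demand: 67.079 + 2.902Q = 110.338 - 3.478Q → Q* = 6.7804.
The loss is the area between SMC and demand from Q* to Q_m; with linear curves that's a triangle of height MEC(Q_m).
DWL = ½ × 2.6161 × 16.6907 = 21.8323.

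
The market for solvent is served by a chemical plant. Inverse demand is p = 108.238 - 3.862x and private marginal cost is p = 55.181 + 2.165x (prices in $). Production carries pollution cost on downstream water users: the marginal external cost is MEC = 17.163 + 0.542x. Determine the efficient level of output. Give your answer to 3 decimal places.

x* = 5.464

Social marginal cost = private MC + MEC = 72.344 + 2.707x.
Set SMC = demand: 72.344 + 2.707x = 108.238 - 3.862x → x* = 5.4641.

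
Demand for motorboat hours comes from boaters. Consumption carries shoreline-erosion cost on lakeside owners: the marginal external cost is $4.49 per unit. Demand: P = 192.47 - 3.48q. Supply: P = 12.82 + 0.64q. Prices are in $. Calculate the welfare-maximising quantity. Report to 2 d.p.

q* = 42.51

Social marginal benefit = demand − MEC = 187.98 - 3.48q.
Set SMB = MC: 187.98 - 3.48q = 12.82 + 0.64q → q* = 42.5146.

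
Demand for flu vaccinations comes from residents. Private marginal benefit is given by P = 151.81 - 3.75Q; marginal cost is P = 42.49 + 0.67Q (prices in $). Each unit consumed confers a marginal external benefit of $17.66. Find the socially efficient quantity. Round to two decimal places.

Social marginal benefit = demand + MEB = 169.47 - 3.75Q.
Set SMB = MC: 169.47 - 3.75Q = 42.49 + 0.67Q → Q* = 28.7285.

Q* = 28.73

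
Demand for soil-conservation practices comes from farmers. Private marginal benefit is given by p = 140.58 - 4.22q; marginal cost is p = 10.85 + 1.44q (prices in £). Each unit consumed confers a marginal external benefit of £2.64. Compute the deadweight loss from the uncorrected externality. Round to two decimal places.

Market equilibrium (private): 10.85 + 1.44q = 140.58 - 4.22q → q_m = 22.9205.
Social marginal benefit = demand + MEB = 143.22 - 4.22q.
Set SMB = MC: 143.22 - 4.22q = 10.85 + 1.44q → q* = 23.3869.
Height of the DWL triangle at q_m is SMB(q_m) − MC(q_m) = MEB(q_m) = 2.6400.
DWL = ½ × 0.4664 × 2.6400 = 0.6156.

DWL = £0.62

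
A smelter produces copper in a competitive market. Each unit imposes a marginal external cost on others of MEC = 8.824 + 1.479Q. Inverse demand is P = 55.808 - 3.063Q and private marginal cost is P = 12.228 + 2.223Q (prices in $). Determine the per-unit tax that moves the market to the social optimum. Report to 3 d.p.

tax = $16.423 per unit

Social marginal cost = private MC + MEC = 21.052 + 3.702Q.
Set SMC = demand: 21.052 + 3.702Q = 55.808 - 3.063Q → Q* = 5.1376.
The Pigouvian tax equals MEC at Q*: 8.824 + 1.479×5.1376 = 16.4225.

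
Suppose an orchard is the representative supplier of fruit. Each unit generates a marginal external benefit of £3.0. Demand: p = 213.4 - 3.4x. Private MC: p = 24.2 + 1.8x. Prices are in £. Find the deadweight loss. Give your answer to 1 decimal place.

DWL = £0.9

Market equilibrium (private): 24.2 + 1.8x = 213.4 - 3.4x → x_m = 36.3846.
Social marginal cost = private MC − MEB = 21.2 + 1.8x.
Set SMC = demand: 21.2 + 1.8x = 213.4 - 3.4x → x* = 36.9615.
The welfare-loss triangle has base |x_m − x*| and height MEB(x_m) (the vertical gap between SMC and demand is zero at x* and MEB at x_m).
DWL = ½ × 0.5769 × 3.0000 = 0.8654.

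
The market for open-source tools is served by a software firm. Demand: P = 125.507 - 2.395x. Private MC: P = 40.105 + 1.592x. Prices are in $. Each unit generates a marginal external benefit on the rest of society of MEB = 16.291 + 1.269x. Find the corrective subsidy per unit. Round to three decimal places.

Social marginal cost = private MC − MEB = 23.814 + 0.323x.
Set SMC = demand: 23.814 + 0.323x = 125.507 - 2.395x → x* = 37.4146.
The Pigouvian subsidy equals MEB at x*: 16.291 + 1.269×37.4146 = 63.7701.

subsidy = $63.770 per unit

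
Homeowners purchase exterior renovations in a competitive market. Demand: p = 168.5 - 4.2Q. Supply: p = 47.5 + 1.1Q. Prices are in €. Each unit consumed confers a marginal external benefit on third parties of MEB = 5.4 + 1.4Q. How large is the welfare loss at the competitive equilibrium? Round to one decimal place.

DWL = €179.0

Market equilibrium (private): 47.5 + 1.1Q = 168.5 - 4.2Q → Q_m = 22.8302.
Social marginal benefit = demand + MEB = 173.9 - 2.8Q.
Set SMB = MC: 173.9 - 2.8Q = 47.5 + 1.1Q → Q* = 32.4103.
The welfare-loss triangle has base |Q_m − Q*| and height MEB(Q_m) (the vertical gap between SMB and MC is zero at Q* and MEB at Q_m).
DWL = ½ × 9.5801 × 37.3623 = 178.9673.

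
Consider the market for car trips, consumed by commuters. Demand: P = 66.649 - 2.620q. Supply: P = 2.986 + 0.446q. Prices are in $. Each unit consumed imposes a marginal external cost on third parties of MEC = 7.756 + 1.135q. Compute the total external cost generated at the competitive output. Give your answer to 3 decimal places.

Market equilibrium (private): 2.986 + 0.446q = 66.649 - 2.620q → q_m = 20.7642.
Total external cost = ∫₀^{q_m} (7.756 + 1.135q) dq = 7.756×20.7642 + ½×1.135×20.7642² = 405.7259.

$405.726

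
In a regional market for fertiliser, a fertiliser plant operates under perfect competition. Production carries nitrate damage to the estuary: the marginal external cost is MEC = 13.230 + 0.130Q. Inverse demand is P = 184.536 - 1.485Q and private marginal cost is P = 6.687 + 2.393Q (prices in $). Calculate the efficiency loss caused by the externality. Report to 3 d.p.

DWL = $45.949

Market equilibrium (private): 6.687 + 2.393Q = 184.536 - 1.485Q → Q_m = 45.8610.
Social marginal cost = private MC + MEC = 19.917 + 2.523Q.
Set SMC = demand: 19.917 + 2.523Q = 184.536 - 1.485Q → Q* = 41.0726.
The loss is the area between SMC and demand from Q* to Q_m; with linear curves that's a triangle of height MEC(Q_m).
DWL = ½ × 4.7884 × 19.1919 = 45.9492.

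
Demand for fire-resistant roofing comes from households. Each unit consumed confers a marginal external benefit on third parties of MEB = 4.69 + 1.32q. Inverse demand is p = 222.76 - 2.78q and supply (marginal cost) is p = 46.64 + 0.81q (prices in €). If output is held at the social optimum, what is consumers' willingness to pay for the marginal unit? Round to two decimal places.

P = €1.33

Social marginal benefit = demand + MEB = 227.45 - 1.46q.
Set SMB = MC: 227.45 - 1.46q = 46.64 + 0.81q → q* = 79.6520.
Consumer price on the demand curve at q*: 222.76 − 2.78×79.6520 = 1.3274.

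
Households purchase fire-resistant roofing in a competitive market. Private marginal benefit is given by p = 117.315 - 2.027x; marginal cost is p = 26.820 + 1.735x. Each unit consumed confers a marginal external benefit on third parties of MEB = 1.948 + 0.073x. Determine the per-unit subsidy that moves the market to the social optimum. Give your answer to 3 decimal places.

Social marginal benefit = demand + MEB = 119.263 - 1.954x.
Set SMB = MC: 119.263 - 1.954x = 26.820 + 1.735x → x* = 25.0591.
The Pigouvian subsidy equals MEB at x*: 1.948 + 0.073×25.0591 = 3.7773.

subsidy = 3.777 per unit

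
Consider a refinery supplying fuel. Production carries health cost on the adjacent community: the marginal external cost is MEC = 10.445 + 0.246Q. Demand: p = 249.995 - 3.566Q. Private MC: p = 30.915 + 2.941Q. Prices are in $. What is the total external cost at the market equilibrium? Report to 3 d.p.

$491.094

Market equilibrium (private): 30.915 + 2.941Q = 249.995 - 3.566Q → Q_m = 33.6684.
Total external cost = ∫₀^{Q_m} (10.445 + 0.246Q) dQ = 10.445×33.6684 + ½×0.246×33.6684² = 491.0945.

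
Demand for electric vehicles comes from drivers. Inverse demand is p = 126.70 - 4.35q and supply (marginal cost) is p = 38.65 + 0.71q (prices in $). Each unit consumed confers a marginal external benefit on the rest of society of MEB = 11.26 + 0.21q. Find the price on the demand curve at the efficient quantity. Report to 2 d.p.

Social marginal benefit = demand + MEB = 137.96 - 4.14q.
Set SMB = MC: 137.96 - 4.14q = 38.65 + 0.71q → q* = 20.4763.
Consumer price on the demand curve at q*: 126.70 − 4.35×20.4763 = 37.6281.

P = $37.63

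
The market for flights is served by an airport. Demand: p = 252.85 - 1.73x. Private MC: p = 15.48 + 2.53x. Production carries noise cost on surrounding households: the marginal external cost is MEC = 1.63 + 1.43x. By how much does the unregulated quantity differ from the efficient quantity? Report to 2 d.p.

Market equilibrium (private): 15.48 + 2.53x = 252.85 - 1.73x → x_m = 55.7207.
Social marginal cost = private MC + MEC = 17.11 + 3.96x.
Set SMC = demand: 17.11 + 3.96x = 252.85 - 1.73x → x* = 41.4306.
Gap = |55.7207 − 41.4306| = 14.2901.

14.29 units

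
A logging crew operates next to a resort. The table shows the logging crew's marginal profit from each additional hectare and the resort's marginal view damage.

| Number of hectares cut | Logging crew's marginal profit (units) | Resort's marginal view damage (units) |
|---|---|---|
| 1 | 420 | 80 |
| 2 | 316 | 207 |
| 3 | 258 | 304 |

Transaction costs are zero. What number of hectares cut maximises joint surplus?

2

Bargaining reaches the level where marginal profit last exceeds marginal view damage.
That holds through level 2 (316 ≥ 207) but not at 3 (258 < 304).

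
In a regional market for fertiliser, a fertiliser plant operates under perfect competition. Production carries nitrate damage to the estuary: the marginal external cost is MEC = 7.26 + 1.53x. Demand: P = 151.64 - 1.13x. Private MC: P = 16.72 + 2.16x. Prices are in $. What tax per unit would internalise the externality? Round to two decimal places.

tax = $47.78 per unit

Social marginal cost = private MC + MEC = 23.98 + 3.69x.
Set SMC = demand: 23.98 + 3.69x = 151.64 - 1.13x → x* = 26.4855.
The Pigouvian tax equals MEC at x*: 7.26 + 1.53×26.4855 = 47.7828.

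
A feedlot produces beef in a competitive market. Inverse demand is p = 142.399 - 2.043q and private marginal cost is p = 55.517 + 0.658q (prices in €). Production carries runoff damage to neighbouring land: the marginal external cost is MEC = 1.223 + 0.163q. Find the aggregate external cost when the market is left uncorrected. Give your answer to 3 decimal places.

Market equilibrium (private): 55.517 + 0.658q = 142.399 - 2.043q → q_m = 32.1666.
Total external cost = ∫₀^{q_m} (1.223 + 0.163q) dq = 1.223×32.1666 + ½×0.163×32.1666² = 123.6670.

€123.667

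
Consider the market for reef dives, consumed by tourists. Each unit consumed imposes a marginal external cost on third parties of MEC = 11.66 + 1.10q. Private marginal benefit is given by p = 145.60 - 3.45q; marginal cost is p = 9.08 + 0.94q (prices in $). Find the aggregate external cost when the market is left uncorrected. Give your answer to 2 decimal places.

$894.50

Market equilibrium (private): 9.08 + 0.94q = 145.60 - 3.45q → q_m = 31.0979.
Total external cost = ∫₀^{q_m} (11.66 + 1.10q) dq = 11.66×31.0979 + ½×1.10×31.0979² = 894.4952.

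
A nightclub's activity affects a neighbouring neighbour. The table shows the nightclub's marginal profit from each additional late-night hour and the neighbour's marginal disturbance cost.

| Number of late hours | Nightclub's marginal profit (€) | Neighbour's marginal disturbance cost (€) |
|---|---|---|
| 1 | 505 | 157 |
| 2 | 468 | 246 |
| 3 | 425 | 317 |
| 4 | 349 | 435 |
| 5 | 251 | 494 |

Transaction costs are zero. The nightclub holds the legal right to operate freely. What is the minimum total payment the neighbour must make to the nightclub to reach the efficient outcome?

Left alone the nightclub would choose level 5 (marginal profit stays positive).
Efficient level: k* = 3 (marginal profit ≥ marginal disturbance cost through 3).
The neighbour must at least cover the nightclub's forgone profit from cutting 5→3: 349 + 251 = 600.

€600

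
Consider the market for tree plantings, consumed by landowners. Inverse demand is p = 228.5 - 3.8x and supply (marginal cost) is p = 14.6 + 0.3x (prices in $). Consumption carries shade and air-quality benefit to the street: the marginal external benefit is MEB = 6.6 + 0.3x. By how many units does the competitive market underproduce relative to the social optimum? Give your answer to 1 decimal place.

Market equilibrium (private): 14.6 + 0.3x = 228.5 - 3.8x → x_m = 52.1707.
Social marginal benefit = demand + MEB = 235.1 - 3.5x.
Set SMB = MC: 235.1 - 3.5x = 14.6 + 0.3x → x* = 58.0263.
Gap = |52.1707 − 58.0263| = 5.8556.

5.9 units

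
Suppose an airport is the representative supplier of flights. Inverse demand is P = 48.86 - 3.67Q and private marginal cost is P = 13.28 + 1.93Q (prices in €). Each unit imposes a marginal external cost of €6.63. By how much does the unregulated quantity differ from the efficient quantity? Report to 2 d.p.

1.18 units

Market equilibrium (private): 13.28 + 1.93Q = 48.86 - 3.67Q → Q_m = 6.3536.
Social marginal cost = private MC + MEC = 19.91 + 1.93Q.
Set SMC = demand: 19.91 + 1.93Q = 48.86 - 3.67Q → Q* = 5.1696.
Gap = |6.3536 − 5.1696| = 1.1840.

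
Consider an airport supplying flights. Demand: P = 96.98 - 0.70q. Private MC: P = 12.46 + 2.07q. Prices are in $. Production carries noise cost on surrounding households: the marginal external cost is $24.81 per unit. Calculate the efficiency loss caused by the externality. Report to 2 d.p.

DWL = $111.11

Market equilibrium (private): 12.46 + 2.07q = 96.98 - 0.70q → q_m = 30.5126.
Social marginal cost = private MC + MEC = 37.27 + 2.07q.
Set SMC = demand: 37.27 + 2.07q = 96.98 - 0.70q → q* = 21.5560.
The loss is the area between SMC and demand from q* to q_m; with linear curves that's a triangle of height MEC(q_m).
DWL = ½ × 8.9566 × 24.8100 = 111.1066.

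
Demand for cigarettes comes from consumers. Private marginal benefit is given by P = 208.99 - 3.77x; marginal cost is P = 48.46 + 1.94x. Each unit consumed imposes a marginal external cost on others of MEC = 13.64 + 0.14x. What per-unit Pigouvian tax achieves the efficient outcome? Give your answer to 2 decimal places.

tax = 17.16 per unit

Social marginal benefit = demand − MEC = 195.35 - 3.91x.
Set SMB = MC: 195.35 - 3.91x = 48.46 + 1.94x → x* = 25.1094.
The Pigouvian tax equals MEC at x*: 13.64 + 0.14×25.1094 = 17.1553.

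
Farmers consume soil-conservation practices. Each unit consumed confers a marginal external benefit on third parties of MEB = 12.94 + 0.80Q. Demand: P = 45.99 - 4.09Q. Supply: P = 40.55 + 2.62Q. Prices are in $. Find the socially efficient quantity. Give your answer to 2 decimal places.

Q* = 3.11

Social marginal benefit = demand + MEB = 58.93 - 3.29Q.
Set SMB = MC: 58.93 - 3.29Q = 40.55 + 2.62Q → Q* = 3.1100.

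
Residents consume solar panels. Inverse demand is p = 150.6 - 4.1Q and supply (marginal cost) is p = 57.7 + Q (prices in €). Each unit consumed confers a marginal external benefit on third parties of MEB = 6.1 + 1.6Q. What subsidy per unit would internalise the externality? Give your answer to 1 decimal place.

subsidy = €51.4 per unit

Social marginal benefit = demand + MEB = 156.7 - 2.5Q.
Set SMB = MC: 156.7 - 2.5Q = 57.7 + Q → Q* = 28.2857.
The Pigouvian subsidy equals MEB at Q*: 6.1 + 1.6×28.2857 = 51.3571.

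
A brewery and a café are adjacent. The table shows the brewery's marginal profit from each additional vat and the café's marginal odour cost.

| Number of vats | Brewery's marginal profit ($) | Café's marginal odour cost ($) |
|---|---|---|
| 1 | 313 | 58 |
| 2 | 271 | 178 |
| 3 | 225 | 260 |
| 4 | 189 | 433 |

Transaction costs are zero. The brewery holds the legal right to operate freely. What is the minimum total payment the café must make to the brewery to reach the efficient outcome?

$414

Left alone the brewery would choose level 4 (marginal profit stays positive).
Efficient level: k* = 2 (marginal profit ≥ marginal odour cost through 2).
The café must at least cover the brewery's forgone profit from cutting 4→2: 225 + 189 = 414.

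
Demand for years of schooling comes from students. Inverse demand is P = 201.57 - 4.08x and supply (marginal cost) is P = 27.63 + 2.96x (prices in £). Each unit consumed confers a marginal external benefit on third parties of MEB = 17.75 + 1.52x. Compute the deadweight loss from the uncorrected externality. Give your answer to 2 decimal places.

DWL = £277.05

Market equilibrium (private): 27.63 + 2.96x = 201.57 - 4.08x → x_m = 24.7074.
Social marginal benefit = demand + MEB = 219.32 - 2.56x.
Set SMB = MC: 219.32 - 2.56x = 27.63 + 2.96x → x* = 34.7264.
The loss is the area between SMB and MC from x* to x_m; with linear curves that's a triangle of height MEB(x_m).
DWL = ½ × 10.0190 × 55.3052 = 277.0514.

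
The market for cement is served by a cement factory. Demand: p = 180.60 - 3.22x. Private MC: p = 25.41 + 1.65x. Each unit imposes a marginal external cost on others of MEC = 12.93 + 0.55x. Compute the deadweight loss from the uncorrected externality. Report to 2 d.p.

Market equilibrium (private): 25.41 + 1.65x = 180.60 - 3.22x → x_m = 31.8665.
Social marginal cost = private MC + MEC = 38.34 + 2.20x.
Set SMC = demand: 38.34 + 2.20x = 180.60 - 3.22x → x* = 26.2472.
The loss is the area between SMC and demand from x* to x_m; with linear curves that's a triangle of height MEC(x_m).
DWL = ½ × 5.6193 × 30.4566 = 85.5724.

DWL = 85.57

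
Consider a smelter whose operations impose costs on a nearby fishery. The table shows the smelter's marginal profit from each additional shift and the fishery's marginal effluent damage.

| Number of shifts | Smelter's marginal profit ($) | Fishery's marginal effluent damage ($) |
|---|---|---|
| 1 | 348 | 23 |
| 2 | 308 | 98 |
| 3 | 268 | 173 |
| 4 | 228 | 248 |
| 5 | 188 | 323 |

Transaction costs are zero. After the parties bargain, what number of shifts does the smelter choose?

Bargaining reaches the level where marginal profit last exceeds marginal effluent damage.
That holds through level 3 (268 ≥ 173) but not at 4 (228 < 248).

3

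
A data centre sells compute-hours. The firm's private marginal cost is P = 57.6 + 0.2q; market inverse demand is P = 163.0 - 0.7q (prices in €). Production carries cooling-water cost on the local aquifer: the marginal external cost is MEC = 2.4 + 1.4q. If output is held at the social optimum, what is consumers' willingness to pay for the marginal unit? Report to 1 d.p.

P = €131.7

Social marginal cost = private MC + MEC = 60.0 + 1.6q.
Set SMC = demand: 60.0 + 1.6q = 163.0 - 0.7q → q* = 44.7826.
Consumer price on the demand curve at q*: 163.0 − 0.7×44.7826 = 131.6522.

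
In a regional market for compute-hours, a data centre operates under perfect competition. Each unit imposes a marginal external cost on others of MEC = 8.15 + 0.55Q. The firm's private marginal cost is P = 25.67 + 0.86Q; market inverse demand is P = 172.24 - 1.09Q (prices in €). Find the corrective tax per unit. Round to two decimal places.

tax = €38.60 per unit

Social marginal cost = private MC + MEC = 33.82 + 1.41Q.
Set SMC = demand: 33.82 + 1.41Q = 172.24 - 1.09Q → Q* = 55.3680.
The Pigouvian tax equals MEC at Q*: 8.15 + 0.55×55.3680 = 38.6024.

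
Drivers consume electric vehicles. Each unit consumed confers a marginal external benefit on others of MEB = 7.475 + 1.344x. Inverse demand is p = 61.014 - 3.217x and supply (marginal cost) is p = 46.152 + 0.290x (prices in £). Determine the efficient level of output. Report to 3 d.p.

x* = 10.327

Social marginal benefit = demand + MEB = 68.489 - 1.873x.
Set SMB = MC: 68.489 - 1.873x = 46.152 + 0.290x → x* = 10.3269.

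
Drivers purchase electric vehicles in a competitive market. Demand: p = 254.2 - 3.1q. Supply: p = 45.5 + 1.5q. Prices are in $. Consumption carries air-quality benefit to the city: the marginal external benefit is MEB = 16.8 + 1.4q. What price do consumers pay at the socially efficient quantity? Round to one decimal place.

Social marginal benefit = demand + MEB = 271.0 - 1.7q.
Set SMB = MC: 271.0 - 1.7q = 45.5 + 1.5q → q* = 70.4688.
Consumer price on the demand curve at q*: 254.2 − 3.1×70.4688 = 35.7467.

P = $35.7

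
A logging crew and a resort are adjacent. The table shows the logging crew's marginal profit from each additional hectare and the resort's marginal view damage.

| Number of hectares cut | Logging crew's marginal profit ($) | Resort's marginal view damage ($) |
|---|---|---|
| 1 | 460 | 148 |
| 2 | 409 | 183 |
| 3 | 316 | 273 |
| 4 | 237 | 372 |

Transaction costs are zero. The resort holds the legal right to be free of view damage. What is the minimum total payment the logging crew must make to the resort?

Efficient level: marginal profit ≥ marginal view damage through level 3, so k* = 3.
With the resort holding the right, the logging crew must at least compensate total damage at k*: 148 + 183 + 273 = 604.

$604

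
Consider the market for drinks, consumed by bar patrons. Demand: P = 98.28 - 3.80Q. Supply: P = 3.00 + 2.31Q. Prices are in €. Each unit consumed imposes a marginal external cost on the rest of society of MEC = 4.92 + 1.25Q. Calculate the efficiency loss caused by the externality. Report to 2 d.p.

DWL = €40.49

Market equilibrium (private): 3.00 + 2.31Q = 98.28 - 3.80Q → Q_m = 15.5941.
Social marginal benefit = demand − MEC = 93.36 - 5.05Q.
Set SMB = MC: 93.36 - 5.05Q = 3.00 + 2.31Q → Q* = 12.2772.
Between Q* and Q_m the wedge MC − SMB runs linearly from 0 to MEC(Q_m), so the loss is a triangle.
DWL = ½ × 3.3169 × 24.4126 = 40.4871.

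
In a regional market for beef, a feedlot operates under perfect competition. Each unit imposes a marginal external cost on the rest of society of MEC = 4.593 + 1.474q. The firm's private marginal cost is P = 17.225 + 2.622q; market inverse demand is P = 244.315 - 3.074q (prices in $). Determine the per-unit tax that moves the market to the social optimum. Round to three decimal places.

tax = $50.334 per unit

Social marginal cost = private MC + MEC = 21.818 + 4.096q.
Set SMC = demand: 21.818 + 4.096q = 244.315 - 3.074q → q* = 31.0317.
The Pigouvian tax equals MEC at q*: 4.593 + 1.474×31.0317 = 50.3337.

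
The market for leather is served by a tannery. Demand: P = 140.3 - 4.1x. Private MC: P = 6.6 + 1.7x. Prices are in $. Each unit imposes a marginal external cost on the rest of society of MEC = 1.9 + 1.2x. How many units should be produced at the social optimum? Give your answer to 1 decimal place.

Social marginal cost = private MC + MEC = 8.5 + 2.9x.
Set SMC = demand: 8.5 + 2.9x = 140.3 - 4.1x → x* = 18.8286.

x* = 18.8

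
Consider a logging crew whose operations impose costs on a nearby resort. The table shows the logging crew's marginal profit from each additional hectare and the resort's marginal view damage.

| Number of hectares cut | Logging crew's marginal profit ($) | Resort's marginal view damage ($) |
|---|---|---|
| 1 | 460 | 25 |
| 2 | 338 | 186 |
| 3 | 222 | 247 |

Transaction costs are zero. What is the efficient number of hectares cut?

2

Bargaining reaches the level where marginal profit last exceeds marginal view damage.
That holds through level 2 (338 ≥ 186) but not at 3 (222 < 247).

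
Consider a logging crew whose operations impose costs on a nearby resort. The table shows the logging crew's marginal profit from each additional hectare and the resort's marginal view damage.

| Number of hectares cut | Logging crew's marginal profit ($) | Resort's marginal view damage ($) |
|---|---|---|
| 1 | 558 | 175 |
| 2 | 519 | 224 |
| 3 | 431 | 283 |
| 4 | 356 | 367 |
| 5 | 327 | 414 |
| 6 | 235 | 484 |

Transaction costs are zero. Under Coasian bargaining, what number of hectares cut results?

3

Bargaining reaches the level where marginal profit last exceeds marginal view damage.
That holds through level 3 (431 ≥ 283) but not at 4 (356 < 367).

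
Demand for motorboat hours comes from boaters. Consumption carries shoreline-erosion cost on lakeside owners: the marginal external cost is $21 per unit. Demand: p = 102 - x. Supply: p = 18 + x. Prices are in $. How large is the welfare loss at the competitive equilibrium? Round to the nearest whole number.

DWL = $110

Market equilibrium (private): 18 + x = 102 - x → x_m = 42.0000.
Social marginal benefit = demand − MEC = 81 - x.
Set SMB = MC: 81 - x = 18 + x → x* = 31.5000.
The welfare-loss triangle has base |x_m − x*| and height MEC(x_m) (the vertical gap between SMB and MC is zero at x* and MEC at x_m).
DWL = ½ × 10.5000 × 21.0000 = 110.2500.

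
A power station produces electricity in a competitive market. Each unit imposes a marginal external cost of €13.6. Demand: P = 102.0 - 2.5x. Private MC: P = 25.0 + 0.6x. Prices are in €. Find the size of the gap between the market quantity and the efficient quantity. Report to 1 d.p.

4.4 units

Market equilibrium (private): 25.0 + 0.6x = 102.0 - 2.5x → x_m = 24.8387.
Social marginal cost = private MC + MEC = 38.6 + 0.6x.
Set SMC = demand: 38.6 + 0.6x = 102.0 - 2.5x → x* = 20.4516.
Gap = |24.8387 − 20.4516| = 4.3871.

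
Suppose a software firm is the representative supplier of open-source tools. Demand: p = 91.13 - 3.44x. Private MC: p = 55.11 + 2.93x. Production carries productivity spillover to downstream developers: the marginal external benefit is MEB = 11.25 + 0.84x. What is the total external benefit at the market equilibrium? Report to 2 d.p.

77.04

Market equilibrium (private): 55.11 + 2.93x = 91.13 - 3.44x → x_m = 5.6546.
Total external benefit = ∫₀^{x_m} (11.25 + 0.84x) dx = 11.25×5.6546 + ½×0.84×5.6546² = 77.0435.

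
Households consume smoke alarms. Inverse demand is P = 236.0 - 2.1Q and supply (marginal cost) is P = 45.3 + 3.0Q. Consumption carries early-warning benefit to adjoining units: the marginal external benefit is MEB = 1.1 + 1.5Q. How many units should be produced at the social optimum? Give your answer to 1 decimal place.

Q* = 53.3

Social marginal benefit = demand + MEB = 237.1 - 0.6Q.
Set SMB = MC: 237.1 - 0.6Q = 45.3 + 3.0Q → Q* = 53.2778.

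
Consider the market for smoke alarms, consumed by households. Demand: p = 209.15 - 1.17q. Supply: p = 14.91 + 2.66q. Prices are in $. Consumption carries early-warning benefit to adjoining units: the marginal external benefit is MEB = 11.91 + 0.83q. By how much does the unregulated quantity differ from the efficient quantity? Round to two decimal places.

18.00 units

Market equilibrium (private): 14.91 + 2.66q = 209.15 - 1.17q → q_m = 50.7154.
Social marginal benefit = demand + MEB = 221.06 - 0.34q.
Set SMB = MC: 221.06 - 0.34q = 14.91 + 2.66q → q* = 68.7167.
Gap = |50.7154 − 68.7167| = 18.0013.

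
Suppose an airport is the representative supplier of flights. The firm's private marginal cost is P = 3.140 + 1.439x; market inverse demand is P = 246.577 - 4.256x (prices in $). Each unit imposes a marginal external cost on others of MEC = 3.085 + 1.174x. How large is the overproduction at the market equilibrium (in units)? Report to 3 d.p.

Market equilibrium (private): 3.140 + 1.439x = 246.577 - 4.256x → x_m = 42.7457.
Social marginal cost = private MC + MEC = 6.225 + 2.613x.
Set SMC = demand: 6.225 + 2.613x = 246.577 - 4.256x → x* = 34.9908.
Gap = |42.7457 − 34.9908| = 7.7549.

7.755 units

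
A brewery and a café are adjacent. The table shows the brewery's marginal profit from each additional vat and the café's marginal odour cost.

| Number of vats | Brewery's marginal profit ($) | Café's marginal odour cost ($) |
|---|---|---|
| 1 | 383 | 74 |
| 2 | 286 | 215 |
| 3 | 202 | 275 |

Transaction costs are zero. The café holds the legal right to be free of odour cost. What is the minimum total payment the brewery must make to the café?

$289

Efficient level: marginal profit ≥ marginal odour cost through level 2, so k* = 2.
With the café holding the right, the brewery must at least compensate total damage at k*: 74 + 215 = 289.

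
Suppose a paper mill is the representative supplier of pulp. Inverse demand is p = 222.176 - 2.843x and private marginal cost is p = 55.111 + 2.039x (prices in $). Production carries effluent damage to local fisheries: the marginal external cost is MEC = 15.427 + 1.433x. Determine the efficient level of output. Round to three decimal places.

Social marginal cost = private MC + MEC = 70.538 + 3.472x.
Set SMC = demand: 70.538 + 3.472x = 222.176 - 2.843x → x* = 24.0124.

x* = 24.012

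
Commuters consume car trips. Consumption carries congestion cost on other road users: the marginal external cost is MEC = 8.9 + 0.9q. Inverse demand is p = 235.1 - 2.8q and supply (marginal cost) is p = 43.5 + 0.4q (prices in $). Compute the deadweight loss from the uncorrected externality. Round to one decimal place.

Market equilibrium (private): 43.5 + 0.4q = 235.1 - 2.8q → q_m = 59.8750.
Social marginal benefit = demand − MEC = 226.2 - 3.7q.
Set SMB = MC: 226.2 - 3.7q = 43.5 + 0.4q → q* = 44.5610.
The loss is the area between SMB and MC from q* to q_m; with linear curves that's a triangle of height MEC(q_m).
DWL = ½ × 15.3140 × 62.7875 = 480.7639.

DWL = $480.8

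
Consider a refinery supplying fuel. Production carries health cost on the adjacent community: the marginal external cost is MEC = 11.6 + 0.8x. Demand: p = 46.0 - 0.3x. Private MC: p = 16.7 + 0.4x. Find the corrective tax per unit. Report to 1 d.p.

tax = 21.0 per unit

Social marginal cost = private MC + MEC = 28.3 + 1.2x.
Set SMC = demand: 28.3 + 1.2x = 46.0 - 0.3x → x* = 11.8000.
The Pigouvian tax equals MEC at x*: 11.6 + 0.8×11.8000 = 21.0400.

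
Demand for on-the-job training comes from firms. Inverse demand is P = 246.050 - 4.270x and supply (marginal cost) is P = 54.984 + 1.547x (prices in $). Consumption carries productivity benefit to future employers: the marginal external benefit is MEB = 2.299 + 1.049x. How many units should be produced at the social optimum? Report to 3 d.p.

Social marginal benefit = demand + MEB = 248.349 - 3.221x.
Set SMB = MC: 248.349 - 3.221x = 54.984 + 1.547x → x* = 40.5547.

x* = 40.555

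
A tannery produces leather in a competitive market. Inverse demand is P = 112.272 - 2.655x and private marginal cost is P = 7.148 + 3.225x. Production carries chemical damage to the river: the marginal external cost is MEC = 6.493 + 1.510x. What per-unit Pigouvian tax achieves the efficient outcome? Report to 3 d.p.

Social marginal cost = private MC + MEC = 13.641 + 4.735x.
Set SMC = demand: 13.641 + 4.735x = 112.272 - 2.655x → x* = 13.3465.
The Pigouvian tax equals MEC at x*: 6.493 + 1.510×13.3465 = 26.6462.

tax = 26.646 per unit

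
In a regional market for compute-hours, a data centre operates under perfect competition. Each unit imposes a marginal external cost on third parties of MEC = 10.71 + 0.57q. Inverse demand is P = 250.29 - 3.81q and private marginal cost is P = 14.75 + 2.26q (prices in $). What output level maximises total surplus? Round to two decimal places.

Social marginal cost = private MC + MEC = 25.46 + 2.83q.
Set SMC = demand: 25.46 + 2.83q = 250.29 - 3.81q → q* = 33.8599.

q* = 33.86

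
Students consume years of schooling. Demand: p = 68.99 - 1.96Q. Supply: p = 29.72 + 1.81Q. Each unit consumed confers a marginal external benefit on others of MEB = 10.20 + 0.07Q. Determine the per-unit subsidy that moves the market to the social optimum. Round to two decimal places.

subsidy = 11.14 per unit

Social marginal benefit = demand + MEB = 79.19 - 1.89Q.
Set SMB = MC: 79.19 - 1.89Q = 29.72 + 1.81Q → Q* = 13.3703.
The Pigouvian subsidy equals MEB at Q*: 10.20 + 0.07×13.3703 = 11.1359.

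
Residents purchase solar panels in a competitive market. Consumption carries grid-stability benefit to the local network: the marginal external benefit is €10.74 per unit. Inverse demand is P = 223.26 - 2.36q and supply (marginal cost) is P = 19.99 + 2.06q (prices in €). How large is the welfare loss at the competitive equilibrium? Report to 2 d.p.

DWL = €13.05

Market equilibrium (private): 19.99 + 2.06q = 223.26 - 2.36q → q_m = 45.9887.
Social marginal benefit = demand + MEB = 234.00 - 2.36q.
Set SMB = MC: 234.00 - 2.36q = 19.99 + 2.06q → q* = 48.4186.
The loss is the area between SMB and MC from q* to q_m; with linear curves that's a triangle of height MEB(q_m).
DWL = ½ × 2.4299 × 10.7400 = 13.0486.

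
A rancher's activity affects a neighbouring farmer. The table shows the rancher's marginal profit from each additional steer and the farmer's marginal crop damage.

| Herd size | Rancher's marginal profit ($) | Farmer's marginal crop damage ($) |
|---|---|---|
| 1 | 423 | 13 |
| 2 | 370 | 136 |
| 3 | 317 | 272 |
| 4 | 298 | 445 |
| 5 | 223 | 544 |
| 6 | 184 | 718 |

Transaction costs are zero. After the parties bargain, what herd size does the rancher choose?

Bargaining reaches the level where marginal profit last exceeds marginal crop damage.
That holds through level 3 (317 ≥ 272) but not at 4 (298 < 445).

3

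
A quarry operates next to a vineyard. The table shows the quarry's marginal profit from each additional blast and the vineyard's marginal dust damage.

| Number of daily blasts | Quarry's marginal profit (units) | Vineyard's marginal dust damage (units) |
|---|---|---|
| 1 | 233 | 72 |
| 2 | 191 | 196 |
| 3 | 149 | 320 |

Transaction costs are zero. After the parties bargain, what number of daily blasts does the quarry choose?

1

Bargaining reaches the level where marginal profit last exceeds marginal dust damage.
That holds through level 1 (233 ≥ 72) but not at 2 (191 < 196).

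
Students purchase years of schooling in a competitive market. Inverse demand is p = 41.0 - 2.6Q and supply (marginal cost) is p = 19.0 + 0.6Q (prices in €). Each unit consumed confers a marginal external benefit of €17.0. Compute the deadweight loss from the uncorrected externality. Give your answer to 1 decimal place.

DWL = €45.2

Market equilibrium (private): 19.0 + 0.6Q = 41.0 - 2.6Q → Q_m = 6.8750.
Social marginal benefit = demand + MEB = 58.0 - 2.6Q.
Set SMB = MC: 58.0 - 2.6Q = 19.0 + 0.6Q → Q* = 12.1875.
Between Q* and Q_m the wedge SMB − MC runs linearly from 0 to MEB(Q_m), so the loss is a triangle.
DWL = ½ × 5.3125 × 17.0000 = 45.1563.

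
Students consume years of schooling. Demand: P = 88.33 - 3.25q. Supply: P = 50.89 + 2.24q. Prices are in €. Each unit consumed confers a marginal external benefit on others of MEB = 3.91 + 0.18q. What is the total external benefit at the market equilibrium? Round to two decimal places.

Market equilibrium (private): 50.89 + 2.24q = 88.33 - 3.25q → q_m = 6.8197.
Total external benefit = ∫₀^{q_m} (3.91 + 0.18q) dq = 3.91×6.8197 + ½×0.18×6.8197² = 30.8508.

€30.85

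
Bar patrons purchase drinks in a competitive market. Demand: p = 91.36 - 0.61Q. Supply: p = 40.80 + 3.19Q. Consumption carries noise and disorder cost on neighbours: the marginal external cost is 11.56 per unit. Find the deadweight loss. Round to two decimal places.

Market equilibrium (private): 40.80 + 3.19Q = 91.36 - 0.61Q → Q_m = 13.3053.
Social marginal benefit = demand − MEC = 79.80 - 0.61Q.
Set SMB = MC: 79.80 - 0.61Q = 40.80 + 3.19Q → Q* = 10.2632.
Height of the DWL triangle at Q_m is MC(Q_m) − SMB(Q_m) = MEC(Q_m) = 11.5600.
DWL = ½ × 3.0421 × 11.5600 = 17.5833.

DWL = 17.58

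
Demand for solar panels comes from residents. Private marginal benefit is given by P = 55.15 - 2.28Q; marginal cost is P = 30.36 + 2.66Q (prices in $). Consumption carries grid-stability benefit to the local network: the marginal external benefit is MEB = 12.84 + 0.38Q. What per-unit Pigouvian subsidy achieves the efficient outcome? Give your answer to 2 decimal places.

subsidy = $15.98 per unit

Social marginal benefit = demand + MEB = 67.99 - 1.90Q.
Set SMB = MC: 67.99 - 1.90Q = 30.36 + 2.66Q → Q* = 8.2522.
The Pigouvian subsidy equals MEB at Q*: 12.84 + 0.38×8.2522 = 15.9758.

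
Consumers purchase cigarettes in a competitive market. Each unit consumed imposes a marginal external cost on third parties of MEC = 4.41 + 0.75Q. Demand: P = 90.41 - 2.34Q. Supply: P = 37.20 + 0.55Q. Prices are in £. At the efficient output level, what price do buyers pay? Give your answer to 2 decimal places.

P = £59.04

Social marginal benefit = demand − MEC = 86.00 - 3.09Q.
Set SMB = MC: 86.00 - 3.09Q = 37.20 + 0.55Q → Q* = 13.4066.
Consumer price on the demand curve at Q*: 90.41 − 2.34×13.4066 = 59.0386.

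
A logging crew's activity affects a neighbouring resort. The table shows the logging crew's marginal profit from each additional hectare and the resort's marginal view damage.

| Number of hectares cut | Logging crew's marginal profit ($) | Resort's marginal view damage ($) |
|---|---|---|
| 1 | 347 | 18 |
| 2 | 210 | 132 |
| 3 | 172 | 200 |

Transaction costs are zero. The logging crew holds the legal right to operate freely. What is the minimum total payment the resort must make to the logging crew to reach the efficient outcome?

Left alone the logging crew would choose level 3 (marginal profit stays positive).
Efficient level: k* = 2 (marginal profit ≥ marginal view damage through 2).
The resort must at least cover the logging crew's forgone profit from cutting 3→2: 172 = 172.

$172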